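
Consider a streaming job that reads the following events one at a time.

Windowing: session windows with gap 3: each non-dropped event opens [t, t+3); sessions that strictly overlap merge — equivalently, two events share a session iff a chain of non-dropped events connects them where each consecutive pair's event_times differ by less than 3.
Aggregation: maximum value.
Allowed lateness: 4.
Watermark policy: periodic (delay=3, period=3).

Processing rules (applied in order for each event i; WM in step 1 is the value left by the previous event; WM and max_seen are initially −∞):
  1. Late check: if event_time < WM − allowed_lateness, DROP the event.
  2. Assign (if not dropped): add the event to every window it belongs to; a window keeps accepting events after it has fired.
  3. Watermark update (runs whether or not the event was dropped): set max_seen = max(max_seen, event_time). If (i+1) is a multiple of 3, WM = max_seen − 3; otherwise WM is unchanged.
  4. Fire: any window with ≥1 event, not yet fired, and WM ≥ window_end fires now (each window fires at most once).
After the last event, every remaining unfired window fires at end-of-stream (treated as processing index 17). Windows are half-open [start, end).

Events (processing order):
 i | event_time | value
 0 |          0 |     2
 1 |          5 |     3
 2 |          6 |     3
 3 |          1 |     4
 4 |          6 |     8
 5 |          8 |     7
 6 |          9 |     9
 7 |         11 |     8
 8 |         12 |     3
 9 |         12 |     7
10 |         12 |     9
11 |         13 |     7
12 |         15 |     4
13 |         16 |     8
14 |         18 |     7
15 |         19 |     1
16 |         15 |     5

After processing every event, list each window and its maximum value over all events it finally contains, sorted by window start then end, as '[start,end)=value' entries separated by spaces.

[0,4)=4 [5,22)=9

i=0 t=0 v=2: → [0,3); WM=−∞
i=1 t=5 v=3: → [5,8); WM=−∞
i=2 t=6 v=3: → [5,9); WM=3
i=3 t=1 v=4: → [0,4); WM=3
i=4 t=6 v=8: → [5,9); WM=3
i=5 t=8 v=7: → [5,11); WM=5
i=6 t=9 v=9: → [5,12); WM=5
i=7 t=11 v=8: → [5,14); WM=5
i=8 t=12 v=3: → [5,15); WM=9
i=9 t=12 v=7: → [5,15); WM=9
i=10 t=12 v=9: → [5,15); WM=9
i=11 t=13 v=7: → [5,16); WM=10
i=12 t=15 v=4: → [5,18); WM=10
i=13 t=16 v=8: → [5,19); WM=10
i=14 t=18 v=7: → [5,21); WM=15
i=15 t=19 v=1: → [5,22); WM=15
i=16 t=15 v=5: → [5,22); WM=15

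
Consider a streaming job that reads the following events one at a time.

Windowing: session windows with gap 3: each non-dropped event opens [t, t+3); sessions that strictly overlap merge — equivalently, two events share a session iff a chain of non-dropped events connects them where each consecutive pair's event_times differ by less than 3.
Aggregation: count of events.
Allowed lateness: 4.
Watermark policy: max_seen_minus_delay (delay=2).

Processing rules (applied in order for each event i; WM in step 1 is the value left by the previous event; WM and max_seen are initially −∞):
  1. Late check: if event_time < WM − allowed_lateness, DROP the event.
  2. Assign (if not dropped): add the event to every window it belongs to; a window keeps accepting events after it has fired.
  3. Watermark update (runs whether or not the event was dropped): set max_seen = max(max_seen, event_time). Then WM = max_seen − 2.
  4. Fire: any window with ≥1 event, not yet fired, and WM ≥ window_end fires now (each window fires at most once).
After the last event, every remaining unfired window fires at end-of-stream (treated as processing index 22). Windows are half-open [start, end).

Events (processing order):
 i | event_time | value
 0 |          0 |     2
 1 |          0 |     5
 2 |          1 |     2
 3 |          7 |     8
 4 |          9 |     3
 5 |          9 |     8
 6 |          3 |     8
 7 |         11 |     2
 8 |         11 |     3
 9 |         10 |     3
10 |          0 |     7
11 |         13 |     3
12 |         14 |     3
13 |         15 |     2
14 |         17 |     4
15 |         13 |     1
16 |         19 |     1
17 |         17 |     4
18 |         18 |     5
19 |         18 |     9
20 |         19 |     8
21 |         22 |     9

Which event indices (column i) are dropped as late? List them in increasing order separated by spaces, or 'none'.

i=0 t=0 v=2: → [0,3); WM=-2
i=1 t=0 v=5: → [0,3); WM=-2
i=2 t=1 v=2: → [0,4); WM=-1
i=3 t=7 v=8: → [7,10); WM=5
i=4 t=9 v=3: → [7,12); WM=7
i=5 t=9 v=8: → [7,12); WM=7
i=6 t=3 v=8: → [0,6); WM=7
i=7 t=11 v=2: → [7,14); WM=9
i=8 t=11 v=3: → [7,14); WM=9
i=9 t=10 v=3: → [7,14); WM=9
i=10 t=0 v=7: DROP (t<9-4); WM=9
i=11 t=13 v=3: → [7,16); WM=11
i=12 t=14 v=3: → [7,17); WM=12
i=13 t=15 v=2: → [7,18); WM=13
i=14 t=17 v=4: → [7,20); WM=15
i=15 t=13 v=1: → [7,20); WM=15
i=16 t=19 v=1: → [7,22); WM=17
i=17 t=17 v=4: → [7,22); WM=17
i=18 t=18 v=5: → [7,22); WM=17
i=19 t=18 v=9: → [7,22); WM=17
i=20 t=19 v=8: → [7,22); WM=17
i=21 t=22 v=9: → [22,25); WM=20

10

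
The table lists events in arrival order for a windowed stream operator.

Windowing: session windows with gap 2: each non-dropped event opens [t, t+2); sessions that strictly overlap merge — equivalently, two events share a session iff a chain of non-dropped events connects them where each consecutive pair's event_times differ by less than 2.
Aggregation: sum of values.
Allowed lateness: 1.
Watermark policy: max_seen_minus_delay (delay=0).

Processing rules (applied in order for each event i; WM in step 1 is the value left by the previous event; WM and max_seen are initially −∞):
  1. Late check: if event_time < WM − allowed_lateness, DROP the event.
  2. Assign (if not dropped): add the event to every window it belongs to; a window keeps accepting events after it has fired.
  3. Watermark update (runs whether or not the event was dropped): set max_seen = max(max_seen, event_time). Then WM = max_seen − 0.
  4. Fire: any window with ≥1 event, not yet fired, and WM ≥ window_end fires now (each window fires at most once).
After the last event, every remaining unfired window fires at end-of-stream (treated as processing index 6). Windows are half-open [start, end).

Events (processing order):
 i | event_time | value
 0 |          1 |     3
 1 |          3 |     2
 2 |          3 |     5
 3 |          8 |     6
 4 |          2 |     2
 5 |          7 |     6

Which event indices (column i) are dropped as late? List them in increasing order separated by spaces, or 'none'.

i=0 t=1 v=3: → [1,3); WM=1
i=1 t=3 v=2: → [3,5); WM=3
i=2 t=3 v=5: → [3,5); WM=3
i=3 t=8 v=6: → [8,10); WM=8
i=4 t=2 v=2: DROP (t<8-1); WM=8
i=5 t=7 v=6: → [7,10); WM=8

4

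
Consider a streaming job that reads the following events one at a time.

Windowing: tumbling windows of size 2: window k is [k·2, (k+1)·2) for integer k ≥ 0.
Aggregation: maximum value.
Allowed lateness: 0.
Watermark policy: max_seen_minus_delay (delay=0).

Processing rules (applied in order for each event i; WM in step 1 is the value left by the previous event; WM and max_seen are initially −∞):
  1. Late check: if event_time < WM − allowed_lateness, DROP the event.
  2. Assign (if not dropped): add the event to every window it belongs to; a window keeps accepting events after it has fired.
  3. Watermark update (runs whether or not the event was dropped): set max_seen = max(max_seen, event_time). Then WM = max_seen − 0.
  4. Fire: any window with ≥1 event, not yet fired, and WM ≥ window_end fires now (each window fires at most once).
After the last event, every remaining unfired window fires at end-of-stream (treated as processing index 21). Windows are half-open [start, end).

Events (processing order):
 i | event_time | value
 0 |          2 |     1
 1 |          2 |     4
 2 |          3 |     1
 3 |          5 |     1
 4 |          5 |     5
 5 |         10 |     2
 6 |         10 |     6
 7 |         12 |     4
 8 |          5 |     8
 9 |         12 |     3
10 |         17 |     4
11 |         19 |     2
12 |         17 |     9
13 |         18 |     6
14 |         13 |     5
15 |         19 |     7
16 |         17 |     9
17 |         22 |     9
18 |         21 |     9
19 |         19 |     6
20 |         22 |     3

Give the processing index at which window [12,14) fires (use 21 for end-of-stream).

10

i=0 t=2 v=1: → [2,4); WM=2
i=1 t=2 v=4: → [2,4); WM=2
i=2 t=3 v=1: → [2,4); WM=3
i=3 t=5 v=1: → [4,6); WM=5; [2,4) fires=4
i=4 t=5 v=5: → [4,6); WM=5
i=5 t=10 v=2: → [10,12); WM=10; [4,6) fires=5
i=6 t=10 v=6: → [10,12); WM=10
i=7 t=12 v=4: → [12,14); WM=12; [10,12) fires=6
i=8 t=5 v=8: DROP (t<12-0); WM=12
i=9 t=12 v=3: → [12,14); WM=12
i=10 t=17 v=4: → [16,18); WM=17; [12,14) fires=4
i=11 t=19 v=2: → [18,20); WM=19; [16,18) fires=4
i=12 t=17 v=9: DROP (t<19-0); WM=19
i=13 t=18 v=6: DROP (t<19-0); WM=19
i=14 t=13 v=5: DROP (t<19-0); WM=19
i=15 t=19 v=7: → [18,20); WM=19
i=16 t=17 v=9: DROP (t<19-0); WM=19
i=17 t=22 v=9: → [22,24); WM=22; [18,20) fires=7
i=18 t=21 v=9: DROP (t<22-0); WM=22
i=19 t=19 v=6: DROP (t<22-0); WM=22
i=20 t=22 v=3: → [22,24); WM=22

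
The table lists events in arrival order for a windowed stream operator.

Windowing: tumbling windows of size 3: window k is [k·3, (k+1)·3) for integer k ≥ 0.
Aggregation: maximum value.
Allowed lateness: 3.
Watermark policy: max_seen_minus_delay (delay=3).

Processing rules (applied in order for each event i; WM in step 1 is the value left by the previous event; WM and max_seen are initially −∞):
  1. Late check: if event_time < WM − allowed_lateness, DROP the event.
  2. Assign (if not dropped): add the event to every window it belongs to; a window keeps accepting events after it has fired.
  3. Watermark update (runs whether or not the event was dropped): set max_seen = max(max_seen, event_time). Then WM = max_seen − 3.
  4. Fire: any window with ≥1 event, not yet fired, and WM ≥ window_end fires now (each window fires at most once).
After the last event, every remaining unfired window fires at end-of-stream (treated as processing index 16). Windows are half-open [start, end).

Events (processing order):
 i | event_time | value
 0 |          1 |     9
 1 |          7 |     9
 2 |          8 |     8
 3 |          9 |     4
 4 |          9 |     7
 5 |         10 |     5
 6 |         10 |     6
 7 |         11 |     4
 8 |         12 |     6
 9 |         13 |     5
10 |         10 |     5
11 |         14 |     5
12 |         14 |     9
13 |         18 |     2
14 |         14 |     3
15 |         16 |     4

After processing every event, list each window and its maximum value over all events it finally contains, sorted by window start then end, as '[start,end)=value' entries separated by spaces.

[0,3)=9 [6,9)=9 [9,12)=7 [12,15)=9 [15,18)=4 [18,21)=2

i=0 t=1 v=9: → [0,3); WM=-2
i=1 t=7 v=9: → [6,9); WM=4; [0,3) fires=9
i=2 t=8 v=8: → [6,9); WM=5
i=3 t=9 v=4: → [9,12); WM=6
i=4 t=9 v=7: → [9,12); WM=6
i=5 t=10 v=5: → [9,12); WM=7
i=6 t=10 v=6: → [9,12); WM=7
i=7 t=11 v=4: → [9,12); WM=8
i=8 t=12 v=6: → [12,15); WM=9; [6,9) fires=9
i=9 t=13 v=5: → [12,15); WM=10
i=10 t=10 v=5: → [9,12); WM=10
i=11 t=14 v=5: → [12,15); WM=11
i=12 t=14 v=9: → [12,15); WM=11
i=13 t=18 v=2: → [18,21); WM=15; [9,12) fires=7 [12,15) fires=9
i=14 t=14 v=3: → [12,15); WM=15
i=15 t=16 v=4: → [15,18); WM=15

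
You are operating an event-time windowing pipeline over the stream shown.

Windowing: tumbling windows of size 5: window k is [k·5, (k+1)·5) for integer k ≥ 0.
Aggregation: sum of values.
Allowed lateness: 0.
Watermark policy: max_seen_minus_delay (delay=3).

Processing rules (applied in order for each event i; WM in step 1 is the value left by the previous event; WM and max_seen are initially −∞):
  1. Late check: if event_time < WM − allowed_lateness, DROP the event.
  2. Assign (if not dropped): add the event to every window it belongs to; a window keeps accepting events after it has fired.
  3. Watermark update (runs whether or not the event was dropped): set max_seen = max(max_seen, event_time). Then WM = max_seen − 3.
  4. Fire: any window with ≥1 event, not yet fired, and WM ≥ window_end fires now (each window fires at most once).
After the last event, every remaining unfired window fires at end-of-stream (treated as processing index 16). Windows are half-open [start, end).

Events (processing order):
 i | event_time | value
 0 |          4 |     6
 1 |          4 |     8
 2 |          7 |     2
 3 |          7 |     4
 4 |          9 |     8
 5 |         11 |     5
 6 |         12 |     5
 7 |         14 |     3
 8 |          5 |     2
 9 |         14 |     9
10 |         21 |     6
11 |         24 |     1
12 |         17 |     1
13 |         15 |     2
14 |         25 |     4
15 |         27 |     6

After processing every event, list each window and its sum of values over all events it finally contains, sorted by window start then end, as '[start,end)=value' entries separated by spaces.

[0,5)=14 [5,10)=14 [10,15)=22 [20,25)=7 [25,30)=10

i=0 t=4 v=6: → [0,5); WM=1
i=1 t=4 v=8: → [0,5); WM=1
i=2 t=7 v=2: → [5,10); WM=4
i=3 t=7 v=4: → [5,10); WM=4
i=4 t=9 v=8: → [5,10); WM=6; [0,5) fires=14
i=5 t=11 v=5: → [10,15); WM=8
i=6 t=12 v=5: → [10,15); WM=9
i=7 t=14 v=3: → [10,15); WM=11; [5,10) fires=14
i=8 t=5 v=2: DROP (t<11-0); WM=11
i=9 t=14 v=9: → [10,15); WM=11
i=10 t=21 v=6: → [20,25); WM=18; [10,15) fires=22
i=11 t=24 v=1: → [20,25); WM=21
i=12 t=17 v=1: DROP (t<21-0); WM=21
i=13 t=15 v=2: DROP (t<21-0); WM=21
i=14 t=25 v=4: → [25,30); WM=22
i=15 t=27 v=6: → [25,30); WM=24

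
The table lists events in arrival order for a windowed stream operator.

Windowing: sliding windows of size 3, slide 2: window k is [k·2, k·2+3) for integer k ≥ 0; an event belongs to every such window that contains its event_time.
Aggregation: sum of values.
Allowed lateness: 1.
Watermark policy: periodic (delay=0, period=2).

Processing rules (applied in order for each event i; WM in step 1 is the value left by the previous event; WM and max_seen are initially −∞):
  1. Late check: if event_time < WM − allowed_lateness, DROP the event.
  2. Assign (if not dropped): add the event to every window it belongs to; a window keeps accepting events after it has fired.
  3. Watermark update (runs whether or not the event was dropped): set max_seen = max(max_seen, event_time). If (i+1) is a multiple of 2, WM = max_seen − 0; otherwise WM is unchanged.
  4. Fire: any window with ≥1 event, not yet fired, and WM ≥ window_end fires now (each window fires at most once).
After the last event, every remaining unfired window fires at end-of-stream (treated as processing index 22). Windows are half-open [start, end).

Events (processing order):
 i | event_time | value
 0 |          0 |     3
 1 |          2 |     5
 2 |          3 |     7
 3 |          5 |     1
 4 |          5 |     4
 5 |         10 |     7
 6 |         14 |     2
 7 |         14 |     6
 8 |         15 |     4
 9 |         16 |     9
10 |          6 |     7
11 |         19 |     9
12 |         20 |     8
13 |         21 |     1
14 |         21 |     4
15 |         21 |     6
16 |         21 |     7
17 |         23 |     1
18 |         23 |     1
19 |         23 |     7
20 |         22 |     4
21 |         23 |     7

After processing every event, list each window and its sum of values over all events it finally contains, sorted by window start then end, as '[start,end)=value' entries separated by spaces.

i=0 t=0 v=3: → [0,3); WM=−∞
i=1 t=2 v=5: → [2,5),[0,3); WM=2
i=2 t=3 v=7: → [2,5); WM=2
i=3 t=5 v=1: → [4,7); WM=5; [0,3) fires=8 [2,5) fires=12
i=4 t=5 v=4: → [4,7); WM=5
i=5 t=10 v=7: → [10,13),[8,11); WM=10; [4,7) fires=5
i=6 t=14 v=2: → [14,17),[12,15); WM=10
i=7 t=14 v=6: → [14,17),[12,15); WM=14; [8,11) fires=7 [10,13) fires=7
i=8 t=15 v=4: → [14,17); WM=14
i=9 t=16 v=9: → [16,19),[14,17); WM=16; [12,15) fires=8
i=10 t=6 v=7: DROP (t<16-1); WM=16
i=11 t=19 v=9: → [18,21); WM=19; [14,17) fires=21 [16,19) fires=9
i=12 t=20 v=8: → [20,23),[18,21); WM=19
i=13 t=21 v=1: → [20,23); WM=21; [18,21) fires=17
i=14 t=21 v=4: → [20,23); WM=21
i=15 t=21 v=6: → [20,23); WM=21
i=16 t=21 v=7: → [20,23); WM=21
i=17 t=23 v=1: → [22,25); WM=23; [20,23) fires=26
i=18 t=23 v=1: → [22,25); WM=23
i=19 t=23 v=7: → [22,25); WM=23
i=20 t=22 v=4: → [22,25),[20,23); WM=23
i=21 t=23 v=7: → [22,25); WM=23

[0,3)=8 [2,5)=12 [4,7)=5 [8,11)=7 [10,13)=7 [12,15)=8 [14,17)=21 [16,19)=9 [18,21)=17 [20,23)=30 [22,25)=20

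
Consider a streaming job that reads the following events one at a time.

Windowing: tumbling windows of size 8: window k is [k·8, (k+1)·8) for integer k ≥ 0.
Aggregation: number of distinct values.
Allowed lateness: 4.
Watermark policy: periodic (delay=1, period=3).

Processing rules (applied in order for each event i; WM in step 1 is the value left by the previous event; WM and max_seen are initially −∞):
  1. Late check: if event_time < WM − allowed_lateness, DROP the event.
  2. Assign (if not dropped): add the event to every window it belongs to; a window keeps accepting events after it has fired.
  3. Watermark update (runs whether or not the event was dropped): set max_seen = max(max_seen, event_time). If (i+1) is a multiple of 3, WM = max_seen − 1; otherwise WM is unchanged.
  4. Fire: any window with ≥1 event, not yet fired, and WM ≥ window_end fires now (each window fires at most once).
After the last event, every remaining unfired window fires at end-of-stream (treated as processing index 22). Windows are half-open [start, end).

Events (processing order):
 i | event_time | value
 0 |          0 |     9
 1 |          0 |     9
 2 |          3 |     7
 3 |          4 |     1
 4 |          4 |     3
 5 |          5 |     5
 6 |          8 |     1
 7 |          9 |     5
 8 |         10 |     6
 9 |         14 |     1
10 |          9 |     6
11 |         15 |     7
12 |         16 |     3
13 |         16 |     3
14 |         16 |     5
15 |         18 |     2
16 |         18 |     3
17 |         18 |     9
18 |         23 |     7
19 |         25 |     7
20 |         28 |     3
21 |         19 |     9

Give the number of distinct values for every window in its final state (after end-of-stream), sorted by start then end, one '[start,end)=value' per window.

i=0 t=0 v=9: → [0,8); WM=−∞
i=1 t=0 v=9: → [0,8); WM=−∞
i=2 t=3 v=7: → [0,8); WM=2
i=3 t=4 v=1: → [0,8); WM=2
i=4 t=4 v=3: → [0,8); WM=2
i=5 t=5 v=5: → [0,8); WM=4
i=6 t=8 v=1: → [8,16); WM=4
i=7 t=9 v=5: → [8,16); WM=4
i=8 t=10 v=6: → [8,16); WM=9; [0,8) fires=5
i=9 t=14 v=1: → [8,16); WM=9
i=10 t=9 v=6: → [8,16); WM=9
i=11 t=15 v=7: → [8,16); WM=14
i=12 t=16 v=3: → [16,24); WM=14
i=13 t=16 v=3: → [16,24); WM=14
i=14 t=16 v=5: → [16,24); WM=15
i=15 t=18 v=2: → [16,24); WM=15
i=16 t=18 v=3: → [16,24); WM=15
i=17 t=18 v=9: → [16,24); WM=17; [8,16) fires=4
i=18 t=23 v=7: → [16,24); WM=17
i=19 t=25 v=7: → [24,32); WM=17
i=20 t=28 v=3: → [24,32); WM=27; [16,24) fires=5
i=21 t=19 v=9: DROP (t<27-4); WM=27

[0,8)=5 [8,16)=4 [16,24)=5 [24,32)=2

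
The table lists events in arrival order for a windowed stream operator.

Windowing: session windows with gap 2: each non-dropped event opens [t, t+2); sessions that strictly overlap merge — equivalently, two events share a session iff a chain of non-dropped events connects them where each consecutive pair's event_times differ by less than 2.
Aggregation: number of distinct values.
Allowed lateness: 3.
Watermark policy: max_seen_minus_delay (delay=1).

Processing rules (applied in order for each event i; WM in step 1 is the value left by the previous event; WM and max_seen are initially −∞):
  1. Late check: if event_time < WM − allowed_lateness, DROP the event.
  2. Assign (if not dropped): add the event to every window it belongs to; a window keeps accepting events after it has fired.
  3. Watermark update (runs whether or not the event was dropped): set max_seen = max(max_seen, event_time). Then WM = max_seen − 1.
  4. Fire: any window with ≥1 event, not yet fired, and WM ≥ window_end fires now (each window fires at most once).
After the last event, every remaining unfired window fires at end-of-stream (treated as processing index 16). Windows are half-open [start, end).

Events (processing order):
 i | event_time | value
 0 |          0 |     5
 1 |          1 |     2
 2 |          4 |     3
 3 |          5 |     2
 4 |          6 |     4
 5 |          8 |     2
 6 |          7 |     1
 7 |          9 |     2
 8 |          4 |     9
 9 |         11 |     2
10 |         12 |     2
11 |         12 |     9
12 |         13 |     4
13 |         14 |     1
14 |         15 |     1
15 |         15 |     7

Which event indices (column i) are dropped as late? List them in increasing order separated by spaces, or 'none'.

i=0 t=0 v=5: → [0,2); WM=-1
i=1 t=1 v=2: → [0,3); WM=0
i=2 t=4 v=3: → [4,6); WM=3
i=3 t=5 v=2: → [4,7); WM=4
i=4 t=6 v=4: → [4,8); WM=5
i=5 t=8 v=2: → [8,10); WM=7
i=6 t=7 v=1: → [4,10); WM=7
i=7 t=9 v=2: → [4,11); WM=8
i=8 t=4 v=9: DROP (t<8-3); WM=8
i=9 t=11 v=2: → [11,13); WM=10
i=10 t=12 v=2: → [11,14); WM=11
i=11 t=12 v=9: → [11,14); WM=11
i=12 t=13 v=4: → [11,15); WM=12
i=13 t=14 v=1: → [11,16); WM=13
i=14 t=15 v=1: → [11,17); WM=14
i=15 t=15 v=7: → [11,17); WM=14

8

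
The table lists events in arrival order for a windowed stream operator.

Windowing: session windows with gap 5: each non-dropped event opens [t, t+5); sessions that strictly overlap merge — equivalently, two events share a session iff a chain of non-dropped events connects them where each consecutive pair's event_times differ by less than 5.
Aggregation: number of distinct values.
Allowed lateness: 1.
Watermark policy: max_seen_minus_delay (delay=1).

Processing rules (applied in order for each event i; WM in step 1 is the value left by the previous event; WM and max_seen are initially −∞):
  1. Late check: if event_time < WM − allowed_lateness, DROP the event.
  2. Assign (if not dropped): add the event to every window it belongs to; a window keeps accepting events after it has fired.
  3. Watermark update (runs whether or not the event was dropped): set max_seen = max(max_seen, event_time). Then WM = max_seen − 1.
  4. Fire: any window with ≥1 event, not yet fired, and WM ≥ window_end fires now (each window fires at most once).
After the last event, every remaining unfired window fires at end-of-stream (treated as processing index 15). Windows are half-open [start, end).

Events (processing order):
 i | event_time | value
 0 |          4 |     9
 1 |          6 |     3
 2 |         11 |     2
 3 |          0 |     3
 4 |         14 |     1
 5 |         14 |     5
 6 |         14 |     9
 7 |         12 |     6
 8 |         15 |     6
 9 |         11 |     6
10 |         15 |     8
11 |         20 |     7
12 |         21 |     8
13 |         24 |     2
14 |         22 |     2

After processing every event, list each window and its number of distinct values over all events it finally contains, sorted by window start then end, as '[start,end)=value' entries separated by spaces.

i=0 t=4 v=9: → [4,9); WM=3
i=1 t=6 v=3: → [4,11); WM=5
i=2 t=11 v=2: → [11,16); WM=10
i=3 t=0 v=3: DROP (t<10-1); WM=10
i=4 t=14 v=1: → [11,19); WM=13
i=5 t=14 v=5: → [11,19); WM=13
i=6 t=14 v=9: → [11,19); WM=13
i=7 t=12 v=6: → [11,19); WM=13
i=8 t=15 v=6: → [11,20); WM=14
i=9 t=11 v=6: DROP (t<14-1); WM=14
i=10 t=15 v=8: → [11,20); WM=14
i=11 t=20 v=7: → [20,25); WM=19
i=12 t=21 v=8: → [20,26); WM=20
i=13 t=24 v=2: → [20,29); WM=23
i=14 t=22 v=2: → [20,29); WM=23

[4,11)=2 [11,20)=6 [20,29)=3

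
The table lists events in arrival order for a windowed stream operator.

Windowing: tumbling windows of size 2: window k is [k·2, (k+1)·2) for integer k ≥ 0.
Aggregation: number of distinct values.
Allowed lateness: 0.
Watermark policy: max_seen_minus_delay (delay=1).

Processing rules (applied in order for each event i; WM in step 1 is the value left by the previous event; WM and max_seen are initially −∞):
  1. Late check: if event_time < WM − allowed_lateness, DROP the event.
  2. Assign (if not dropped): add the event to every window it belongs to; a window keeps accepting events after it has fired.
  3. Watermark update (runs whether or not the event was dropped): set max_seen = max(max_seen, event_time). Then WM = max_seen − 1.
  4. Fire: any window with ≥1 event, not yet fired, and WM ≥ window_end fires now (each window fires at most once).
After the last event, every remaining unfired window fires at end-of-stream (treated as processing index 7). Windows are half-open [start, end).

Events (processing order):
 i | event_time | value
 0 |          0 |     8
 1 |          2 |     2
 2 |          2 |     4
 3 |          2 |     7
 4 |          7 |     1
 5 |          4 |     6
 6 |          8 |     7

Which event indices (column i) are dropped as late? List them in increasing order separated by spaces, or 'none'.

i=0 t=0 v=8: → [0,2); WM=-1
i=1 t=2 v=2: → [2,4); WM=1
i=2 t=2 v=4: → [2,4); WM=1
i=3 t=2 v=7: → [2,4); WM=1
i=4 t=7 v=1: → [6,8); WM=6; [0,2) fires=1 [2,4) fires=3
i=5 t=4 v=6: DROP (t<6-0); WM=6
i=6 t=8 v=7: → [8,10); WM=7

5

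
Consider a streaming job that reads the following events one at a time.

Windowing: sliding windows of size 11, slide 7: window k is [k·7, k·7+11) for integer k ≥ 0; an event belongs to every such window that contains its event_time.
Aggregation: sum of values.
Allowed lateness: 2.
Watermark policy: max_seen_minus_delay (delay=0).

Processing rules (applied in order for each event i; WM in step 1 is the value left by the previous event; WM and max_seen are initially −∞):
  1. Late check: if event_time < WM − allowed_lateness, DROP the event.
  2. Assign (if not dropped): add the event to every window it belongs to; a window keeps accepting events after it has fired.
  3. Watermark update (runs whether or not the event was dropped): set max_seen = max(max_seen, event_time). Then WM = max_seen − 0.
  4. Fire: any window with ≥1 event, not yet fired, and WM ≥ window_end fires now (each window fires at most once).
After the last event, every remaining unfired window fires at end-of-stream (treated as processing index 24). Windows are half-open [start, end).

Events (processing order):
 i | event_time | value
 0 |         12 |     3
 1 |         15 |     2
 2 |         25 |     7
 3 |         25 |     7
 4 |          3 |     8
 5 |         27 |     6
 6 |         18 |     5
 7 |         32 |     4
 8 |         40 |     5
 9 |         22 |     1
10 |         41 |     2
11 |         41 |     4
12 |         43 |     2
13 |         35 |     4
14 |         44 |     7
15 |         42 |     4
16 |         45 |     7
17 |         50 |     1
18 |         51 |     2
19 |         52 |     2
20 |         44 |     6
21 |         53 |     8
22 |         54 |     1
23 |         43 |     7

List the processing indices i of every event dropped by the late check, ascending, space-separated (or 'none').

4 6 9 13 20 23

i=0 t=12 v=3: → [7,18); WM=12
i=1 t=15 v=2: → [14,25),[7,18); WM=15
i=2 t=25 v=7: → [21,32); WM=25; [7,18) fires=5 [14,25) fires=2
i=3 t=25 v=7: → [21,32); WM=25
i=4 t=3 v=8: DROP (t<25-2); WM=25
i=5 t=27 v=6: → [21,32); WM=27
i=6 t=18 v=5: DROP (t<27-2); WM=27
i=7 t=32 v=4: → [28,39); WM=32; [21,32) fires=20
i=8 t=40 v=5: → [35,46); WM=40; [28,39) fires=4
i=9 t=22 v=1: DROP (t<40-2); WM=40
i=10 t=41 v=2: → [35,46); WM=41
i=11 t=41 v=4: → [35,46); WM=41
i=12 t=43 v=2: → [42,53),[35,46); WM=43
i=13 t=35 v=4: DROP (t<43-2); WM=43
i=14 t=44 v=7: → [42,53),[35,46); WM=44
i=15 t=42 v=4: → [42,53),[35,46); WM=44
i=16 t=45 v=7: → [42,53),[35,46); WM=45
i=17 t=50 v=1: → [49,60),[42,53); WM=50; [35,46) fires=31
i=18 t=51 v=2: → [49,60),[42,53); WM=51
i=19 t=52 v=2: → [49,60),[42,53); WM=52
i=20 t=44 v=6: DROP (t<52-2); WM=52
i=21 t=53 v=8: → [49,60); WM=53; [42,53) fires=25
i=22 t=54 v=1: → [49,60); WM=54
i=23 t=43 v=7: DROP (t<54-2); WM=54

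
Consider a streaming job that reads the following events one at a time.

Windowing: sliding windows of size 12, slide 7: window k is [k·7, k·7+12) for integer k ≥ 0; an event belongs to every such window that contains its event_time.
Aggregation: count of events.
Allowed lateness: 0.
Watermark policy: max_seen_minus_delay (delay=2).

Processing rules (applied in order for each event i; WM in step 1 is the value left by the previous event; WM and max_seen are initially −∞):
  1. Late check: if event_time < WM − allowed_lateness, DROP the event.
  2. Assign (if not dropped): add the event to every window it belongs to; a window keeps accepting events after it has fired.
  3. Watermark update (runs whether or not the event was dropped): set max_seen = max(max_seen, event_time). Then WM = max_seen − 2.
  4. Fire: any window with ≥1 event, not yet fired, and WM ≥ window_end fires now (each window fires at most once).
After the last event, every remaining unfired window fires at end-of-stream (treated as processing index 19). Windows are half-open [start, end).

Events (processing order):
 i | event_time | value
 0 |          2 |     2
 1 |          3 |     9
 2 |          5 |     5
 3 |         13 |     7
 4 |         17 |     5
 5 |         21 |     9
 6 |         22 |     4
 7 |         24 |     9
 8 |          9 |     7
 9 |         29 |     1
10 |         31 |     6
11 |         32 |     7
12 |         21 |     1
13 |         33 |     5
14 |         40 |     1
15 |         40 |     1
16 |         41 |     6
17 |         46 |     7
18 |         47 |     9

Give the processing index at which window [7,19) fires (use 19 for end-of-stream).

i=0 t=2 v=2: → [0,12); WM=0
i=1 t=3 v=9: → [0,12); WM=1
i=2 t=5 v=5: → [0,12); WM=3
i=3 t=13 v=7: → [7,19); WM=11
i=4 t=17 v=5: → [14,26),[7,19); WM=15; [0,12) fires=3
i=5 t=21 v=9: → [21,33),[14,26); WM=19; [7,19) fires=2
i=6 t=22 v=4: → [21,33),[14,26); WM=20
i=7 t=24 v=9: → [21,33),[14,26); WM=22
i=8 t=9 v=7: DROP (t<22-0); WM=22
i=9 t=29 v=1: → [28,40),[21,33); WM=27; [14,26) fires=4
i=10 t=31 v=6: → [28,40),[21,33); WM=29
i=11 t=32 v=7: → [28,40),[21,33); WM=30
i=12 t=21 v=1: DROP (t<30-0); WM=30
i=13 t=33 v=5: → [28,40); WM=31
i=14 t=40 v=1: → [35,47); WM=38; [21,33) fires=6
i=15 t=40 v=1: → [35,47); WM=38
i=16 t=41 v=6: → [35,47); WM=39
i=17 t=46 v=7: → [42,54),[35,47); WM=44; [28,40) fires=4
i=18 t=47 v=9: → [42,54); WM=45

5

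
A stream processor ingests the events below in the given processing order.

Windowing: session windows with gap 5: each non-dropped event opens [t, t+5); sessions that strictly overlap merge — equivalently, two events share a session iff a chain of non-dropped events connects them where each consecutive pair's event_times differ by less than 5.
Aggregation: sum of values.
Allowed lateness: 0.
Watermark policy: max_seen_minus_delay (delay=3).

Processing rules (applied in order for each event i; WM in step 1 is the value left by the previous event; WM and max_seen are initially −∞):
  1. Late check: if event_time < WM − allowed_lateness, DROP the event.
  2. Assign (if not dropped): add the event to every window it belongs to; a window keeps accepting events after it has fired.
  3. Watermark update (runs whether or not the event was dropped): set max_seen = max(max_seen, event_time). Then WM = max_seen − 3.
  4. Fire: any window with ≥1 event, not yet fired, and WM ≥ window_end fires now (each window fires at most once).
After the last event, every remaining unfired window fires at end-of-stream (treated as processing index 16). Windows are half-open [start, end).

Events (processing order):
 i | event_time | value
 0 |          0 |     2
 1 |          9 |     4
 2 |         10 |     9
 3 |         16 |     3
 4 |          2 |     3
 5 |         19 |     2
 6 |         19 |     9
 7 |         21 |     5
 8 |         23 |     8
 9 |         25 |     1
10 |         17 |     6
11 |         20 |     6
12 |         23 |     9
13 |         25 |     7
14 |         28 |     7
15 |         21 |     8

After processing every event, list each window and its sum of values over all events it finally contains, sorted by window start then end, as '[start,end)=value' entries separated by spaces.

[0,5)=2 [9,15)=13 [16,33)=51

i=0 t=0 v=2: → [0,5); WM=-3
i=1 t=9 v=4: → [9,14); WM=6
i=2 t=10 v=9: → [9,15); WM=7
i=3 t=16 v=3: → [16,21); WM=13
i=4 t=2 v=3: DROP (t<13-0); WM=13
i=5 t=19 v=2: → [16,24); WM=16
i=6 t=19 v=9: → [16,24); WM=16
i=7 t=21 v=5: → [16,26); WM=18
i=8 t=23 v=8: → [16,28); WM=20
i=9 t=25 v=1: → [16,30); WM=22
i=10 t=17 v=6: DROP (t<22-0); WM=22
i=11 t=20 v=6: DROP (t<22-0); WM=22
i=12 t=23 v=9: → [16,30); WM=22
i=13 t=25 v=7: → [16,30); WM=22
i=14 t=28 v=7: → [16,33); WM=25
i=15 t=21 v=8: DROP (t<25-0); WM=25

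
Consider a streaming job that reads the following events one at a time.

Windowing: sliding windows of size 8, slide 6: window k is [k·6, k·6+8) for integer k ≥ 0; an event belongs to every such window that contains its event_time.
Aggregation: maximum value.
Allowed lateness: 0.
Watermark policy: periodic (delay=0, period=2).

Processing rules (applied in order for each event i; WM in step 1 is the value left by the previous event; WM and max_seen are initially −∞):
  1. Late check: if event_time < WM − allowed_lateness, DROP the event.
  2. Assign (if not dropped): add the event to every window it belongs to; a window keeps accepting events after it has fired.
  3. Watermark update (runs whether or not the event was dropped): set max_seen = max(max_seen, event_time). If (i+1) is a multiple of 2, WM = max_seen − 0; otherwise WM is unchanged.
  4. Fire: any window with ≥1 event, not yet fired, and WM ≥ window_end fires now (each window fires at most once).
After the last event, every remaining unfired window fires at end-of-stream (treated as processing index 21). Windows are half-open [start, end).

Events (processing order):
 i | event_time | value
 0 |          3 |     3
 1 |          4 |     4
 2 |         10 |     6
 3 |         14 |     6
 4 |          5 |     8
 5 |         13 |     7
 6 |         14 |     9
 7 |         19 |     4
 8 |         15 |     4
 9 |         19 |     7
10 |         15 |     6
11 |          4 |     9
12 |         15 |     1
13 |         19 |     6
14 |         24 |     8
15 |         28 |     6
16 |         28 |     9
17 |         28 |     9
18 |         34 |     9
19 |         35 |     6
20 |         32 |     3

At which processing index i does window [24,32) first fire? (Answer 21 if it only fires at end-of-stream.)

19

i=0 t=3 v=3: → [0,8); WM=−∞
i=1 t=4 v=4: → [0,8); WM=4
i=2 t=10 v=6: → [6,14); WM=4
i=3 t=14 v=6: → [12,20); WM=14; [0,8) fires=4 [6,14) fires=6
i=4 t=5 v=8: DROP (t<14-0); WM=14
i=5 t=13 v=7: DROP (t<14-0); WM=14
i=6 t=14 v=9: → [12,20); WM=14
i=7 t=19 v=4: → [18,26),[12,20); WM=19
i=8 t=15 v=4: DROP (t<19-0); WM=19
i=9 t=19 v=7: → [18,26),[12,20); WM=19
i=10 t=15 v=6: DROP (t<19-0); WM=19
i=11 t=4 v=9: DROP (t<19-0); WM=19
i=12 t=15 v=1: DROP (t<19-0); WM=19
i=13 t=19 v=6: → [18,26),[12,20); WM=19
i=14 t=24 v=8: → [24,32),[18,26); WM=19
i=15 t=28 v=6: → [24,32); WM=28; [12,20) fires=9 [18,26) fires=8
i=16 t=28 v=9: → [24,32); WM=28
i=17 t=28 v=9: → [24,32); WM=28
i=18 t=34 v=9: → [30,38); WM=28
i=19 t=35 v=6: → [30,38); WM=35; [24,32) fires=9
i=20 t=32 v=3: DROP (t<35-0); WM=35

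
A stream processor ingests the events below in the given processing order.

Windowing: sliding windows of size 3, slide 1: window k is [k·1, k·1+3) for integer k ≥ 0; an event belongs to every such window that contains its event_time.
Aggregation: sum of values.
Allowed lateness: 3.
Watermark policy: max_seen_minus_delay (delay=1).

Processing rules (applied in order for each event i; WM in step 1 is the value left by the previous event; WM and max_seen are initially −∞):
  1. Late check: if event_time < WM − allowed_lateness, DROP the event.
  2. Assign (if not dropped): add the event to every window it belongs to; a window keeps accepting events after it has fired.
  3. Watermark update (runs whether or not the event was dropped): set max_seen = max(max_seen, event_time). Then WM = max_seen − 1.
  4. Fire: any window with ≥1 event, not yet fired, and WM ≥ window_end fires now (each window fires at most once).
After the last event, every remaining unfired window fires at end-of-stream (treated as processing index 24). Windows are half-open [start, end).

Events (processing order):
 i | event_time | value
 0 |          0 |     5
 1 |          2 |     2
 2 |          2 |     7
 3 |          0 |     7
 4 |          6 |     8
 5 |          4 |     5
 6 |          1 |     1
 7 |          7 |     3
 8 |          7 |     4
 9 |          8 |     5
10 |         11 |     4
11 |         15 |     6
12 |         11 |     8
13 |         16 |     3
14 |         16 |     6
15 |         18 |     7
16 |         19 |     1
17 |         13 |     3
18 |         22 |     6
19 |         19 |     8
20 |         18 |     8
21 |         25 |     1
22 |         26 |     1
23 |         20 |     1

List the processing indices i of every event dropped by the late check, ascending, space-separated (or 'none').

6 17 23

i=0 t=0 v=5: → [0,3); WM=-1
i=1 t=2 v=2: → [2,5),[1,4),[0,3); WM=1
i=2 t=2 v=7: → [2,5),[1,4),[0,3); WM=1
i=3 t=0 v=7: → [0,3); WM=1
i=4 t=6 v=8: → [6,9),[5,8),[4,7); WM=5; [0,3) fires=21 [1,4) fires=9 [2,5) fires=9
i=5 t=4 v=5: → [4,7),[3,6),[2,5); WM=5
i=6 t=1 v=1: DROP (t<5-3); WM=5
i=7 t=7 v=3: → [7,10),[6,9),[5,8); WM=6; [3,6) fires=5
i=8 t=7 v=4: → [7,10),[6,9),[5,8); WM=6
i=9 t=8 v=5: → [8,11),[7,10),[6,9); WM=7; [4,7) fires=13
i=10 t=11 v=4: → [11,14),[10,13),[9,12); WM=10; [5,8) fires=15 [6,9) fires=20 [7,10) fires=12
i=11 t=15 v=6: → [15,18),[14,17),[13,16); WM=14; [8,11) fires=5 [9,12) fires=4 [10,13) fires=4 [11,14) fires=4
i=12 t=11 v=8: → [11,14),[10,13),[9,12); WM=14
i=13 t=16 v=3: → [16,19),[15,18),[14,17); WM=15
i=14 t=16 v=6: → [16,19),[15,18),[14,17); WM=15
i=15 t=18 v=7: → [18,21),[17,20),[16,19); WM=17; [13,16) fires=6 [14,17) fires=15
i=16 t=19 v=1: → [19,22),[18,21),[17,20); WM=18; [15,18) fires=15
i=17 t=13 v=3: DROP (t<18-3); WM=18
i=18 t=22 v=6: → [22,25),[21,24),[20,23); WM=21; [16,19) fires=16 [17,20) fires=8 [18,21) fires=8
i=19 t=19 v=8: → [19,22),[18,21),[17,20); WM=21
i=20 t=18 v=8: → [18,21),[17,20),[16,19); WM=21
i=21 t=25 v=1: → [25,28),[24,27),[23,26); WM=24; [19,22) fires=9 [20,23) fires=6 [21,24) fires=6
i=22 t=26 v=1: → [26,29),[25,28),[24,27); WM=25; [22,25) fires=6
i=23 t=20 v=1: DROP (t<25-3); WM=25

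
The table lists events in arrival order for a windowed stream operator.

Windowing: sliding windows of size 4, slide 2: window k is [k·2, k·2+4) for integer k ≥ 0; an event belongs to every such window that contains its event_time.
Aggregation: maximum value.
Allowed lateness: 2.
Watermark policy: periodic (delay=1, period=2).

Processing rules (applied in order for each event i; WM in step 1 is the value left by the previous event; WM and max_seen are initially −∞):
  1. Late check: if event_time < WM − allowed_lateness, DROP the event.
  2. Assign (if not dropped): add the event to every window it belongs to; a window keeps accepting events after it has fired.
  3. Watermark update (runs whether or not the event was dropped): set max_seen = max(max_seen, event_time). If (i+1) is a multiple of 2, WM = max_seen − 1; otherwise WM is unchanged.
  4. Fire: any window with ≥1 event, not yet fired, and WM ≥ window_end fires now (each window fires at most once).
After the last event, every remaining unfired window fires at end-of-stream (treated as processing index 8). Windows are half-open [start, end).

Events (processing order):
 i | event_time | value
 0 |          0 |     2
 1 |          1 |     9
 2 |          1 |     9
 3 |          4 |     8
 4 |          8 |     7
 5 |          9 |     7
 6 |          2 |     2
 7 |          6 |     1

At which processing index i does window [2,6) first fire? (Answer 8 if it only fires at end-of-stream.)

5

i=0 t=0 v=2: → [0,4); WM=−∞
i=1 t=1 v=9: → [0,4); WM=0
i=2 t=1 v=9: → [0,4); WM=0
i=3 t=4 v=8: → [4,8),[2,6); WM=3
i=4 t=8 v=7: → [8,12),[6,10); WM=3
i=5 t=9 v=7: → [8,12),[6,10); WM=8; [0,4) fires=9 [2,6) fires=8 [4,8) fires=8
i=6 t=2 v=2: DROP (t<8-2); WM=8
i=7 t=6 v=1: → [6,10),[4,8); WM=8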